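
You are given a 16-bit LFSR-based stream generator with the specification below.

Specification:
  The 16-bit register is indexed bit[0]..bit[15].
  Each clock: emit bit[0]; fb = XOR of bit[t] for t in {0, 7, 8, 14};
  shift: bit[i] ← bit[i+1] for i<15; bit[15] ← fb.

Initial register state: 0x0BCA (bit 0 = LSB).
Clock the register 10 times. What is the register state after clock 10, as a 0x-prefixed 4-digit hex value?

0x1B82

reg_0 = 0x0BCA
clock 1: out=0, reg = 0x05E5
clock 2: out=1, reg = 0x82F2
clock 3: out=0, reg = 0xC179
clock 4: out=1, reg = 0xE0BC
clock 5: out=0, reg = 0x705E
clock 6: out=0, reg = 0xB82F
clock 7: out=1, reg = 0xDC17
clock 8: out=1, reg = 0x6E0B
clock 9: out=1, reg = 0x3705
clock 10: out=1, reg = 0x1B82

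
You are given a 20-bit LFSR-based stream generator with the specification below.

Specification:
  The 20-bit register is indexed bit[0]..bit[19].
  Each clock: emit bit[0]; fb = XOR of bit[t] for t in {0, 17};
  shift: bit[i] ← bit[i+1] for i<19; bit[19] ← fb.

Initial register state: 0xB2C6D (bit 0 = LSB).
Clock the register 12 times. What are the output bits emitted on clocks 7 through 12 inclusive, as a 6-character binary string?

reg_0 = 0xB2C6D
clock 1: out=1, reg = 0x59636
clock 2: out=0, reg = 0x2CB1B
clock 3: out=1, reg = 0x1658D
clock 4: out=1, reg = 0x8B2C6
clock 5: out=0, reg = 0x45963
clock 6: out=1, reg = 0xA2CB1
clock 7: out=1, reg = 0x51658
clock 8: out=0, reg = 0x28B2C
clock 9: out=0, reg = 0x94596
clock 10: out=0, reg = 0x4A2CB
clock 11: out=1, reg = 0xA5165
clock 12: out=1, reg = 0x528B2

100011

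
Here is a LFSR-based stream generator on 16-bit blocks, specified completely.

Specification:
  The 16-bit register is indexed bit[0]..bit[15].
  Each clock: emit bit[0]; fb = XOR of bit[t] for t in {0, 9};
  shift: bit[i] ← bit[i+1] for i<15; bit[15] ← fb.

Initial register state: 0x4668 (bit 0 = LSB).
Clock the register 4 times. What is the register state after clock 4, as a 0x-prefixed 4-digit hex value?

reg_0 = 0x4668
clock 1: out=0, reg = 0xA334
clock 2: out=0, reg = 0xD19A
clock 3: out=0, reg = 0x68CD
clock 4: out=1, reg = 0xB466

0xB466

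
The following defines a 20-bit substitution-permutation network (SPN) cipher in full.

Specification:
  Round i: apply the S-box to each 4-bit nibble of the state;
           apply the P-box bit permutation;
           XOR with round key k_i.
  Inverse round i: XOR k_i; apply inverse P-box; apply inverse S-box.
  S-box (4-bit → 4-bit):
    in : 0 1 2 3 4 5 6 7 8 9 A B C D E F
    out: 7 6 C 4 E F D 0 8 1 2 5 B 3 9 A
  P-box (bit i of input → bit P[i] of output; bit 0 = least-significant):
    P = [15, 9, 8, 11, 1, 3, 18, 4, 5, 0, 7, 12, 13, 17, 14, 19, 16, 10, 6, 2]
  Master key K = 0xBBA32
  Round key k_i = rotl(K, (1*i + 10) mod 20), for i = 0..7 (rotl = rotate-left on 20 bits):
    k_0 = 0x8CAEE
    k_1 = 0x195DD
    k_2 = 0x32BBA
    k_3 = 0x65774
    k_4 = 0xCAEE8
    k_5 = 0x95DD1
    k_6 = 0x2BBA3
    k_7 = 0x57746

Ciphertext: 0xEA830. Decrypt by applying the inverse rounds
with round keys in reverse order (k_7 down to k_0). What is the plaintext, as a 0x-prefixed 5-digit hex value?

0xB1F38

s_0 = ciphertext = 0xEA830
s_1 = InvRound(s_0, k_7) = 0x54EE5
s_2 = InvRound(s_1, k_6) = 0x508BB
s_3 = InvRound(s_2, k_5) = 0x12E03
s_4 = InvRound(s_3, k_4) = 0xB8009
s_5 = InvRound(s_4, k_3) = 0x52C40
s_6 = InvRound(s_5, k_2) = 0x1AB51
s_7 = InvRound(s_6, k_1) = 0xF92AF
s_8 = InvRound(s_7, k_0) = 0xB1F38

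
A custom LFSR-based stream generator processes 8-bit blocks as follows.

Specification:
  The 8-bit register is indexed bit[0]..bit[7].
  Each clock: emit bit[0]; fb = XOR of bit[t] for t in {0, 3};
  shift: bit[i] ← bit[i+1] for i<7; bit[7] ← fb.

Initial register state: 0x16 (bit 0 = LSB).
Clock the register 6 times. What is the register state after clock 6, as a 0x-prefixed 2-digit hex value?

reg_0 = 0x16
clock 1: out=0, reg = 0x0B
clock 2: out=1, reg = 0x05
clock 3: out=1, reg = 0x82
clock 4: out=0, reg = 0x41
clock 5: out=1, reg = 0xA0
clock 6: out=0, reg = 0x50

0x50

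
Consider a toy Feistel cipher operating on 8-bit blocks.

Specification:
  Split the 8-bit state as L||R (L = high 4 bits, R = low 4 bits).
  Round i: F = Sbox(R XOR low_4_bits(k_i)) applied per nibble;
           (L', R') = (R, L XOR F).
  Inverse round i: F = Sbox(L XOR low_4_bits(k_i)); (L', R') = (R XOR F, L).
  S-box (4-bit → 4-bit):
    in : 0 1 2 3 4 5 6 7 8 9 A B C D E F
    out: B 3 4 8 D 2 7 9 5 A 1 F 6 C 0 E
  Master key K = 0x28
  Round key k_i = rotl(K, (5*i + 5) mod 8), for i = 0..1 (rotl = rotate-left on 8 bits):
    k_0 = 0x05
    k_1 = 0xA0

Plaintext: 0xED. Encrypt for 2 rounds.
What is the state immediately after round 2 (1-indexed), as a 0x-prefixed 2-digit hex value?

s_0 = plaintext = 0xED
s_1 = Round(s_0, k_0) = 0xDB
s_2 = Round(s_1, k_1) = 0xB2

0xB2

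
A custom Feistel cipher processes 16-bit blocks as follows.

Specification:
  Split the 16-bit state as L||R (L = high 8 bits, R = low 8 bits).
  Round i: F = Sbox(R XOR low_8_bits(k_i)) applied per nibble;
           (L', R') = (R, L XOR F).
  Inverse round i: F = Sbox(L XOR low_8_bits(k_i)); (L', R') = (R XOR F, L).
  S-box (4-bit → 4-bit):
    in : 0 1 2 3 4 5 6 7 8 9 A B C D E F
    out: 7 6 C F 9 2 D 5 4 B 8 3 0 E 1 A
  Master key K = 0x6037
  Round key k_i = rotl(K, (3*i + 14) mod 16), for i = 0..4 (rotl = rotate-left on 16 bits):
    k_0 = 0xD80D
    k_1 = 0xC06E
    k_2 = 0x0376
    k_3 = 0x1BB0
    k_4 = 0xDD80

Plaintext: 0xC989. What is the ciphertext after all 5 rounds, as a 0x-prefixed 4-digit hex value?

0x5E70

s_0 = plaintext = 0xC989
s_1 = Round(s_0, k_0) = 0x8980
s_2 = Round(s_1, k_1) = 0x8098
s_3 = Round(s_2, k_2) = 0x9891
s_4 = Round(s_3, k_3) = 0x915E
s_5 = Round(s_4, k_4) = 0x5E70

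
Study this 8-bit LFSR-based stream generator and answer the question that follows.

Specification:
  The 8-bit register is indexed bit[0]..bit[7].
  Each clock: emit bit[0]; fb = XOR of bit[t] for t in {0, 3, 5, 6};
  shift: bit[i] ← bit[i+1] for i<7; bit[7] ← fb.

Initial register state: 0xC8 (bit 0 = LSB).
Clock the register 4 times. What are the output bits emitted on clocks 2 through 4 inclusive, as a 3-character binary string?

reg_0 = 0xC8
clock 1: out=0, reg = 0x64
clock 2: out=0, reg = 0x32
clock 3: out=0, reg = 0x99
clock 4: out=1, reg = 0x4C

001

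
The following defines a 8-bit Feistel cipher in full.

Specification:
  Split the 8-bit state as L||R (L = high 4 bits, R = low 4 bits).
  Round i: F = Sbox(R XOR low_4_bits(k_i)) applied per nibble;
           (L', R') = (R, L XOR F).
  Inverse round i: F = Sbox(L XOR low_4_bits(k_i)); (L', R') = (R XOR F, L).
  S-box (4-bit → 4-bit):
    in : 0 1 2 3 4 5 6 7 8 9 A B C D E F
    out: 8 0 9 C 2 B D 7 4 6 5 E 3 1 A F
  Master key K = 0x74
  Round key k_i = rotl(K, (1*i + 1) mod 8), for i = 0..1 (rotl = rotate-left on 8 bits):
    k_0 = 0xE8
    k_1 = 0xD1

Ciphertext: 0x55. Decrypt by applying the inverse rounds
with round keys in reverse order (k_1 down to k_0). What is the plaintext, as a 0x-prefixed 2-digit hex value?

s_0 = ciphertext = 0x55
s_1 = InvRound(s_0, k_1) = 0x75
s_2 = InvRound(s_1, k_0) = 0xA7

0xA7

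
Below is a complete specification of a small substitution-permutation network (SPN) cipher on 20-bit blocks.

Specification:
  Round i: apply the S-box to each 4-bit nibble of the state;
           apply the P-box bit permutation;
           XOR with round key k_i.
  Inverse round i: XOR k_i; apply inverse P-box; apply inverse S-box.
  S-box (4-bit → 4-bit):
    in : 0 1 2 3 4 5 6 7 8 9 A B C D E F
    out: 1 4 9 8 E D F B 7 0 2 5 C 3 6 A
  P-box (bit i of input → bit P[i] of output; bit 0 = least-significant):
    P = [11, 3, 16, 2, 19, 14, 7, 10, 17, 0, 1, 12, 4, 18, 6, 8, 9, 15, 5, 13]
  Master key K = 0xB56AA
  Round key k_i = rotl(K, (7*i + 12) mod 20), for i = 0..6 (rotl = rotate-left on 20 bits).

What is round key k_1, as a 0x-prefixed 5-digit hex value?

K = 0xB56AA
k_0 = rotl(K, (7*0+12) mod 20) = rotl(K, 12) = 0xAAB56
k_1 = rotl(K, (7*1+12) mod 20) = rotl(K, 19) = 0x5AB55

0x5AB55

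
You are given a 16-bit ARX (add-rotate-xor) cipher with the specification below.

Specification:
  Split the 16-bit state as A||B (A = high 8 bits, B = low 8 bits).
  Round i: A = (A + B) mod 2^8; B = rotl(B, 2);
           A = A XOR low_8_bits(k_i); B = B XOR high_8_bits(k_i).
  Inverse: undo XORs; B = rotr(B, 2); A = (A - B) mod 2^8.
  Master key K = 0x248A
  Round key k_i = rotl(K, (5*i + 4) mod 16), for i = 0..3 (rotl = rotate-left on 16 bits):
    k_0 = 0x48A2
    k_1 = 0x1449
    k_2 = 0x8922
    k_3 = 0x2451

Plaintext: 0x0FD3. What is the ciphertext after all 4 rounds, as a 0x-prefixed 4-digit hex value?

s_0 = plaintext = 0x0FD3
s_1 = Round(s_0, k_0) = 0x4007
s_2 = Round(s_1, k_1) = 0x0E08
s_3 = Round(s_2, k_2) = 0x34A9
s_4 = Round(s_3, k_3) = 0x8C82

0x8C82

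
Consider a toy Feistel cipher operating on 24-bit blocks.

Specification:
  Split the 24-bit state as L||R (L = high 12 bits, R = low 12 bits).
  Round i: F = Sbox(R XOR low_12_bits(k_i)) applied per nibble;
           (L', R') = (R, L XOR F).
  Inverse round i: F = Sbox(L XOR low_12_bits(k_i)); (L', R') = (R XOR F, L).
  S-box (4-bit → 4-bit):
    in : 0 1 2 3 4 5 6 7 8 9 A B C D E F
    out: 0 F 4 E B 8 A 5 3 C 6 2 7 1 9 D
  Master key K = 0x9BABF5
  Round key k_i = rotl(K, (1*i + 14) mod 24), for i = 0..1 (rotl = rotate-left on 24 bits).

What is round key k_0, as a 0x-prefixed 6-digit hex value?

0xFD66EA

K = 0x9BABF5
k_0 = rotl(K, (1*0+14) mod 24) = rotl(K, 14) = 0xFD66EA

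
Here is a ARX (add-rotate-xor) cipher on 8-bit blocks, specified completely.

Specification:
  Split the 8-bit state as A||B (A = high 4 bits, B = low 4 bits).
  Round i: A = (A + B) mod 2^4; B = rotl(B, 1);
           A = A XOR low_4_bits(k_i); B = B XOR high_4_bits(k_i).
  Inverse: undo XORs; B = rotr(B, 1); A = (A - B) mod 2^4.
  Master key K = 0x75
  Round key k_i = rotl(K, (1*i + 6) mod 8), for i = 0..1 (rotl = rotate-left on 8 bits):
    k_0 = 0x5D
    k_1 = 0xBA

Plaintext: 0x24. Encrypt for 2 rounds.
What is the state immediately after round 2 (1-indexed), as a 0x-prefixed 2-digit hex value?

0x20

s_0 = plaintext = 0x24
s_1 = Round(s_0, k_0) = 0xBD
s_2 = Round(s_1, k_1) = 0x20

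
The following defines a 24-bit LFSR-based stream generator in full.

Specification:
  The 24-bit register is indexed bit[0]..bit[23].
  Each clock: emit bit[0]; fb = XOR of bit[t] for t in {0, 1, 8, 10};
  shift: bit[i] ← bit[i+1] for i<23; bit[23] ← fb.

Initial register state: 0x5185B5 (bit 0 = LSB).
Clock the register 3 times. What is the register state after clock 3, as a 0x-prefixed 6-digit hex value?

0x6A30B6

reg_0 = 0x5185B5
clock 1: out=1, reg = 0xA8C2DA
clock 2: out=0, reg = 0xD4616D
clock 3: out=1, reg = 0x6A30B6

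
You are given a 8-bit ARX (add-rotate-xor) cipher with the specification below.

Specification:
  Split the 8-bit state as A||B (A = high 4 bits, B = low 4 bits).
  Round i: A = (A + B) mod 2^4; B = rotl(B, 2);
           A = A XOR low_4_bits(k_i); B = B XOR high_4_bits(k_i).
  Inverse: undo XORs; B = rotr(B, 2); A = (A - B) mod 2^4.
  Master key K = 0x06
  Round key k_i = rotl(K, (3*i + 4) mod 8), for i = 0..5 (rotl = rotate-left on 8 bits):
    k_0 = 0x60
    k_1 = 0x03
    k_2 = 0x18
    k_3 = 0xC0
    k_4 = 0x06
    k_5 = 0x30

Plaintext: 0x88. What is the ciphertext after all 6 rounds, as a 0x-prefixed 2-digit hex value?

0xEA

s_0 = plaintext = 0x88
s_1 = Round(s_0, k_0) = 0x04
s_2 = Round(s_1, k_1) = 0x71
s_3 = Round(s_2, k_2) = 0x05
s_4 = Round(s_3, k_3) = 0x59
s_5 = Round(s_4, k_4) = 0x86
s_6 = Round(s_5, k_5) = 0xEA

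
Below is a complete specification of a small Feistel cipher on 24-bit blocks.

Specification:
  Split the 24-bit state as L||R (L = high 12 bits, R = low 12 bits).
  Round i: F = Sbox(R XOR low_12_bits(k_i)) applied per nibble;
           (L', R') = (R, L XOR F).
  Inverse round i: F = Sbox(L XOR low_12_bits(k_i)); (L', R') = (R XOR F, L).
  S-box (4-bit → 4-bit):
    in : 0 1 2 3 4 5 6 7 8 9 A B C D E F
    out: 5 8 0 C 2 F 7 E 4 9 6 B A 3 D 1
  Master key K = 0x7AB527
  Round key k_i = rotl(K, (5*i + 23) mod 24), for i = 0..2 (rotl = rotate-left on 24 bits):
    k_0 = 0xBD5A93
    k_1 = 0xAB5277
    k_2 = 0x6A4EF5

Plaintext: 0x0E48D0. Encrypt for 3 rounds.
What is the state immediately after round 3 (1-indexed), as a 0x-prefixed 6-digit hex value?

0x86175A

s_0 = plaintext = 0x0E48D0
s_1 = Round(s_0, k_0) = 0x8D00C8
s_2 = Round(s_1, k_1) = 0x0C8861
s_3 = Round(s_2, k_2) = 0x86175A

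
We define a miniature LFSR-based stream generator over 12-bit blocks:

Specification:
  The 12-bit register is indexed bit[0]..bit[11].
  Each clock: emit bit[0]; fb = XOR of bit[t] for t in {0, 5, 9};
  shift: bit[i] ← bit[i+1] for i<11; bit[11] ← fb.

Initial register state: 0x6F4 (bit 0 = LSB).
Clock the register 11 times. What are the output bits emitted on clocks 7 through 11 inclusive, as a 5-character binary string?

reg_0 = 0x6F4
clock 1: out=0, reg = 0x37A
clock 2: out=0, reg = 0x1BD
clock 3: out=1, reg = 0x0DE
clock 4: out=0, reg = 0x06F
clock 5: out=1, reg = 0x037
clock 6: out=1, reg = 0x01B
clock 7: out=1, reg = 0x80D
clock 8: out=1, reg = 0xC06
clock 9: out=0, reg = 0x603
clock 10: out=1, reg = 0x301
clock 11: out=1, reg = 0x180

11011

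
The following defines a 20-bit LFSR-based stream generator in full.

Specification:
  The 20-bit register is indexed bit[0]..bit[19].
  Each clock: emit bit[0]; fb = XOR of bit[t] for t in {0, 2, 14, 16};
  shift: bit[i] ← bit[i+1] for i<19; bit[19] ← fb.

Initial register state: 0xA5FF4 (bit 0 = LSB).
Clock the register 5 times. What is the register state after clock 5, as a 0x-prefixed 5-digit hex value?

reg_0 = 0xA5FF4
clock 1: out=0, reg = 0x52FFA
clock 2: out=0, reg = 0xA97FD
clock 3: out=1, reg = 0x54BFE
clock 4: out=0, reg = 0xAA5FF
clock 5: out=1, reg = 0x552FF

0x552FF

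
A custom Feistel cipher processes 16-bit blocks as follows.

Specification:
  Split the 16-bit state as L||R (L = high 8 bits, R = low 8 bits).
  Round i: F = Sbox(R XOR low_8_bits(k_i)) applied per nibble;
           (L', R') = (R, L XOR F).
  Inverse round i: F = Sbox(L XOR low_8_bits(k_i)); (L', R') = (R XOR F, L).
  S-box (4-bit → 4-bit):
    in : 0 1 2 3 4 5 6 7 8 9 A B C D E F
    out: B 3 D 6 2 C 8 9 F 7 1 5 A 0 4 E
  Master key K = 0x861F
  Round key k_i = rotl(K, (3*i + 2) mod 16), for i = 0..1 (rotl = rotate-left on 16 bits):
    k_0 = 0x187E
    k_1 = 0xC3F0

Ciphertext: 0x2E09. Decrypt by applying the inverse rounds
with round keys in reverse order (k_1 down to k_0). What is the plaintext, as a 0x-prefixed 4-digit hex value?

0xB80D

s_0 = ciphertext = 0x2E09
s_1 = InvRound(s_0, k_1) = 0x0D2E
s_2 = InvRound(s_1, k_0) = 0xB80D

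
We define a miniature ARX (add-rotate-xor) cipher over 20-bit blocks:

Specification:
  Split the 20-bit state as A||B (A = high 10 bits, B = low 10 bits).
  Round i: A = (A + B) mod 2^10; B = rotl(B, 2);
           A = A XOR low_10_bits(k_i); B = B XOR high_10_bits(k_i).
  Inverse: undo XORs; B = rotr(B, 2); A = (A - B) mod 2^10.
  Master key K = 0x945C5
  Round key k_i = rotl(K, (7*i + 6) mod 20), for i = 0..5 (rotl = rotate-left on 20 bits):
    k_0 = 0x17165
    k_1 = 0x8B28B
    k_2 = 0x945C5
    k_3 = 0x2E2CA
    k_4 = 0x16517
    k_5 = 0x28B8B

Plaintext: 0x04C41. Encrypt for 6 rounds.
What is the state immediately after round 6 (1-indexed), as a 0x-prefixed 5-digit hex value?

s_0 = plaintext = 0x04C41
s_1 = Round(s_0, k_0) = 0x4C558
s_2 = Round(s_1, k_1) = 0x00B4D
s_3 = Round(s_2, k_2) = 0xA2B66
s_4 = Round(s_3, k_3) = 0xCE923
s_5 = Round(s_4, k_4) = 0x528D4
s_6 = Round(s_5, k_5) = 0x657F2

0x657F2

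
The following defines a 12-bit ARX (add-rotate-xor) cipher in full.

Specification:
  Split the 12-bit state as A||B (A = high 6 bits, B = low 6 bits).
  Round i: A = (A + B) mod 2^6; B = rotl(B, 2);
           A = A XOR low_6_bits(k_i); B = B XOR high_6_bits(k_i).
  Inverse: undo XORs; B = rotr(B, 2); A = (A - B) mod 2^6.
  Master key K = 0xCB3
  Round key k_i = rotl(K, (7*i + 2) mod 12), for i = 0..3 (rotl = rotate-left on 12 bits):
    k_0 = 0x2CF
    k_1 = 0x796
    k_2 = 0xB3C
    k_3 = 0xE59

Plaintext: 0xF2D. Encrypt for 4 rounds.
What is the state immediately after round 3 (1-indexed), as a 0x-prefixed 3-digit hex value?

0x88A

s_0 = plaintext = 0xF2D
s_1 = Round(s_0, k_0) = 0x9BD
s_2 = Round(s_1, k_1) = 0xD69
s_3 = Round(s_2, k_2) = 0x88A
s_4 = Round(s_3, k_3) = 0xD51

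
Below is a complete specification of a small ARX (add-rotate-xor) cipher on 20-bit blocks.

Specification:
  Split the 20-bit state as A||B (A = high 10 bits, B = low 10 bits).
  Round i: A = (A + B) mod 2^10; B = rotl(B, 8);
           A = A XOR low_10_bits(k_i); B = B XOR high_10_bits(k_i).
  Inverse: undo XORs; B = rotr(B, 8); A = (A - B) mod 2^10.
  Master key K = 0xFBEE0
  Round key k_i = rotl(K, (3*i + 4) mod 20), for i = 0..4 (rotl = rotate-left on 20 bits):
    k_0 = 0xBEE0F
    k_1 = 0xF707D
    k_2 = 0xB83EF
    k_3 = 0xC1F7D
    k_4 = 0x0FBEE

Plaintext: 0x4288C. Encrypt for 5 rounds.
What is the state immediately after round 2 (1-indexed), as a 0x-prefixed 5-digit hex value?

s_0 = plaintext = 0x4288C
s_1 = Round(s_0, k_0) = 0xE66D8
s_2 = Round(s_1, k_1) = 0x8336A
s_3 = Round(s_2, k_2) = 0xA643A
s_4 = Round(s_3, k_3) = 0x6B909
s_5 = Round(s_4, k_4) = 0x5657C

0x8336A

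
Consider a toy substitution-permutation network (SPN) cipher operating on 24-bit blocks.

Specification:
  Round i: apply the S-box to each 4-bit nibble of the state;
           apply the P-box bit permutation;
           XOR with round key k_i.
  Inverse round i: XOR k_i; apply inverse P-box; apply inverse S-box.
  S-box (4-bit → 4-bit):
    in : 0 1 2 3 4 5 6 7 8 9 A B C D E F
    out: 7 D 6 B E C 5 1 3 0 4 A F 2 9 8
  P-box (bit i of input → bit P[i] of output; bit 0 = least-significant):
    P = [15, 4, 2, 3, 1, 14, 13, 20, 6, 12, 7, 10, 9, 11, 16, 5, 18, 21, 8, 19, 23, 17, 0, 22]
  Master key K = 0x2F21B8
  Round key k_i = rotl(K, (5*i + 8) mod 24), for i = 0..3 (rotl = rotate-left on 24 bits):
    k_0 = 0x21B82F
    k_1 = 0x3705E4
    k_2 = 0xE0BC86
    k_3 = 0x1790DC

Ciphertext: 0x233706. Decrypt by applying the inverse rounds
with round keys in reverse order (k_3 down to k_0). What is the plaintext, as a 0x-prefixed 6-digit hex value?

s_0 = ciphertext = 0x233706
s_1 = InvRound(s_0, k_3) = 0x907113
s_2 = InvRound(s_1, k_2) = 0x52D5B0
s_3 = InvRound(s_2, k_1) = 0xF8A8D0
s_4 = InvRound(s_3, k_0) = 0x1F50E4

0x1F50E4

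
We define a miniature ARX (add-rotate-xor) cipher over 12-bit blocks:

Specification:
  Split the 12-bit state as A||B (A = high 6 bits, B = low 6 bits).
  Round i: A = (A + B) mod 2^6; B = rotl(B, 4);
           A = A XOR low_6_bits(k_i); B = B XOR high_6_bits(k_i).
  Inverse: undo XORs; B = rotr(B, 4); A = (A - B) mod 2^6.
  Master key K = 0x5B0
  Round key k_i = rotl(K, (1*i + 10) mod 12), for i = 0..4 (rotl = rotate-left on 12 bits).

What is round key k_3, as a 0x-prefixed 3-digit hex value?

K = 0x5B0
k_0 = rotl(K, (1*0+10) mod 12) = rotl(K, 10) = 0x16C
k_1 = rotl(K, (1*1+10) mod 12) = rotl(K, 11) = 0x2D8
k_2 = rotl(K, (1*2+10) mod 12) = rotl(K, 0) = 0x5B0
k_3 = rotl(K, (1*3+10) mod 12) = rotl(K, 1) = 0xB60

0xB60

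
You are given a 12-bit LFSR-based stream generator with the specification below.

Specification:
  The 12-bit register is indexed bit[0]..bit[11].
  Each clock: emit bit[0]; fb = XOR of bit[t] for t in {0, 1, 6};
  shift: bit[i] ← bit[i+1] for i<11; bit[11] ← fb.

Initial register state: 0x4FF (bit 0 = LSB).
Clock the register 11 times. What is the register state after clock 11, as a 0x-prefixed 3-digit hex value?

0x4A6

reg_0 = 0x4FF
clock 1: out=1, reg = 0xA7F
clock 2: out=1, reg = 0xD3F
clock 3: out=1, reg = 0x69F
clock 4: out=1, reg = 0x34F
clock 5: out=1, reg = 0x9A7
clock 6: out=1, reg = 0x4D3
clock 7: out=1, reg = 0xA69
clock 8: out=1, reg = 0x534
clock 9: out=0, reg = 0x29A
clock 10: out=0, reg = 0x94D
clock 11: out=1, reg = 0x4A6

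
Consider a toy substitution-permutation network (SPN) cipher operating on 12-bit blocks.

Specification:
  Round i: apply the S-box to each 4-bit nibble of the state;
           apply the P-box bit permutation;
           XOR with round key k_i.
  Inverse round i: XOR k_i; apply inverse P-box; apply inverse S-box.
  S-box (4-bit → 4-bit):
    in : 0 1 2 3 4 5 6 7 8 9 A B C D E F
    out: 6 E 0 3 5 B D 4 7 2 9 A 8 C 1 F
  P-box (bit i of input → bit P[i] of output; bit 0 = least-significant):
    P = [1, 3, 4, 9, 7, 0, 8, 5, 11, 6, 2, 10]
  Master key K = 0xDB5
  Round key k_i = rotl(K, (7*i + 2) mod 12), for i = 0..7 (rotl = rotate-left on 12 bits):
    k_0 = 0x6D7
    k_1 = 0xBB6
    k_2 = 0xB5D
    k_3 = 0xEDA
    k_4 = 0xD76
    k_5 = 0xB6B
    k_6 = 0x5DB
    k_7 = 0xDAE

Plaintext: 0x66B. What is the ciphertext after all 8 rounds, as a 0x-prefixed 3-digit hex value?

s_0 = plaintext = 0x66B
s_1 = Round(s_0, k_0) = 0x97B
s_2 = Round(s_1, k_1) = 0x8FE
s_3 = Round(s_2, k_2) = 0x2BA
s_4 = Round(s_3, k_3) = 0xCF9
s_5 = Round(s_4, k_4) = 0x8DF
s_6 = Round(s_5, k_5) = 0x015
s_7 = Round(s_6, k_6) = 0x6B4
s_8 = Round(s_7, k_7) = 0x199

0x199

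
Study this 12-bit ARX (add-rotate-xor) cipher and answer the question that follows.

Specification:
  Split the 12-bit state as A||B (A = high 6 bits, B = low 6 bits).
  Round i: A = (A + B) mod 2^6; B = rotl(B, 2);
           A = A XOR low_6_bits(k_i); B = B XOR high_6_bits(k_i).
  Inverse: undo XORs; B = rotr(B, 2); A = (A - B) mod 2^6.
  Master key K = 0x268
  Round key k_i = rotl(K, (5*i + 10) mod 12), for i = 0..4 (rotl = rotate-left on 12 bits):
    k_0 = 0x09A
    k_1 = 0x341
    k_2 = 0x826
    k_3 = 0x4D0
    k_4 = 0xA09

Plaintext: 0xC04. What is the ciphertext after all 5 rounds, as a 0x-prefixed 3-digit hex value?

s_0 = plaintext = 0xC04
s_1 = Round(s_0, k_0) = 0xB92
s_2 = Round(s_1, k_1) = 0x044
s_3 = Round(s_2, k_2) = 0x8F0
s_4 = Round(s_3, k_3) = 0x0D0
s_5 = Round(s_4, k_4) = 0x6A9

0x6A9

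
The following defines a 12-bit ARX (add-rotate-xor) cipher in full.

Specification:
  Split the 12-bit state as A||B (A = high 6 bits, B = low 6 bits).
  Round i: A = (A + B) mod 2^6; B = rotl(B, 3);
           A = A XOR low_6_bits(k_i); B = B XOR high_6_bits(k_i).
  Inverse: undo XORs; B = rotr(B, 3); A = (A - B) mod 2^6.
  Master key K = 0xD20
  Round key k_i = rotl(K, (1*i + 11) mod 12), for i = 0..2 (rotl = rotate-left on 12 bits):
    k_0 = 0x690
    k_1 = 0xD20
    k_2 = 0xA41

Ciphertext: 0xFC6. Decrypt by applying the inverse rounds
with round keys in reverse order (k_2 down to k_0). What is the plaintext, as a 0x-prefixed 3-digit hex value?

0xB9A

s_0 = ciphertext = 0xFC6
s_1 = InvRound(s_0, k_2) = 0x07D
s_2 = InvRound(s_1, k_1) = 0x609
s_3 = InvRound(s_2, k_0) = 0xB9A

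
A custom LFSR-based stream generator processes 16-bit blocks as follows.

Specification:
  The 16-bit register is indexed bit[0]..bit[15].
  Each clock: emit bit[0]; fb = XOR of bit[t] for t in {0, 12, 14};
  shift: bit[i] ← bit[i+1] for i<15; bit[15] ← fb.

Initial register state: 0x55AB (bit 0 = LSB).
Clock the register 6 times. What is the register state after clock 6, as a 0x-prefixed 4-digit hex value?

reg_0 = 0x55AB
clock 1: out=1, reg = 0xAAD5
clock 2: out=1, reg = 0xD56A
clock 3: out=0, reg = 0x6AB5
clock 4: out=1, reg = 0x355A
clock 5: out=0, reg = 0x9AAD
clock 6: out=1, reg = 0x4D56

0x4D56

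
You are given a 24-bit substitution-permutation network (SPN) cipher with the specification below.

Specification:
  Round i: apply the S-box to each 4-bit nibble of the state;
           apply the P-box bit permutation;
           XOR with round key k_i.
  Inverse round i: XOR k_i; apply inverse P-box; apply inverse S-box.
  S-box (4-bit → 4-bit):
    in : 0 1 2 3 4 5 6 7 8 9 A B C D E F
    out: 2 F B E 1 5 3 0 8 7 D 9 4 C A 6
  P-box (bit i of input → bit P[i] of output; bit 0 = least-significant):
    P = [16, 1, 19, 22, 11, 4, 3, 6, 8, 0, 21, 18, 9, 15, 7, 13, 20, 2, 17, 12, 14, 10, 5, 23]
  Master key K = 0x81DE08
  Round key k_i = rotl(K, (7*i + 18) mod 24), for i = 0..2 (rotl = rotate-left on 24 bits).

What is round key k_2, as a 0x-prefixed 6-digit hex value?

0xDE0881

K = 0x81DE08
k_0 = rotl(K, (7*0+18) mod 24) = rotl(K, 18) = 0x220778
k_1 = rotl(K, (7*1+18) mod 24) = rotl(K, 1) = 0x03BC11
k_2 = rotl(K, (7*2+18) mod 24) = rotl(K, 8) = 0xDE0881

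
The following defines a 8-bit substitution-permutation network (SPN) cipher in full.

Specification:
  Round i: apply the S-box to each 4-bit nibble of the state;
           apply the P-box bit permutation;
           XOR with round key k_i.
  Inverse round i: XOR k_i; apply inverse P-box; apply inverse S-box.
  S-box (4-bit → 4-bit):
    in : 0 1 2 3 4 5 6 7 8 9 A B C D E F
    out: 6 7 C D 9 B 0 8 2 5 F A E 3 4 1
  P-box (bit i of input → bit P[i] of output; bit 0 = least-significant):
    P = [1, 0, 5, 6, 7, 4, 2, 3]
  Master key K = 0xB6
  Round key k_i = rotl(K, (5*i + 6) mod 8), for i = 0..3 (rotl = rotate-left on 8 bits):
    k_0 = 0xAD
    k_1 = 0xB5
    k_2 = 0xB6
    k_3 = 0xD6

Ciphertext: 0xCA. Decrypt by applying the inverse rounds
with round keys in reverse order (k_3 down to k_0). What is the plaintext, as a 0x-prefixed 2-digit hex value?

s_0 = ciphertext = 0xCA
s_1 = InvRound(s_0, k_3) = 0xC6
s_2 = InvRound(s_1, k_2) = 0x82
s_3 = InvRound(s_2, k_1) = 0x01
s_4 = InvRound(s_3, k_0) = 0x3E

0x3E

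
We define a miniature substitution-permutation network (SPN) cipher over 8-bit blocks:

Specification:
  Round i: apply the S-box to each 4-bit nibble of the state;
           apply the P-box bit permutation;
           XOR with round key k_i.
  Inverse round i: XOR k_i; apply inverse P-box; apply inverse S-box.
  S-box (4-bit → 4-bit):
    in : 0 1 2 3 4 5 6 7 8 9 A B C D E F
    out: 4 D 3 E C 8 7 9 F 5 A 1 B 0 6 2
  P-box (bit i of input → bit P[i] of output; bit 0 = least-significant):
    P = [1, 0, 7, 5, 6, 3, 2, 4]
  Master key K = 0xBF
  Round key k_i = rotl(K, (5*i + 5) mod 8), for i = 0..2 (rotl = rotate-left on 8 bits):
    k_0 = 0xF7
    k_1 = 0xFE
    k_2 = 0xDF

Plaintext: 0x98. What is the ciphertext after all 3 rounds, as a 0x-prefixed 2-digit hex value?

s_0 = plaintext = 0x98
s_1 = Round(s_0, k_0) = 0x10
s_2 = Round(s_1, k_1) = 0x2A
s_3 = Round(s_2, k_2) = 0xB6

0xB6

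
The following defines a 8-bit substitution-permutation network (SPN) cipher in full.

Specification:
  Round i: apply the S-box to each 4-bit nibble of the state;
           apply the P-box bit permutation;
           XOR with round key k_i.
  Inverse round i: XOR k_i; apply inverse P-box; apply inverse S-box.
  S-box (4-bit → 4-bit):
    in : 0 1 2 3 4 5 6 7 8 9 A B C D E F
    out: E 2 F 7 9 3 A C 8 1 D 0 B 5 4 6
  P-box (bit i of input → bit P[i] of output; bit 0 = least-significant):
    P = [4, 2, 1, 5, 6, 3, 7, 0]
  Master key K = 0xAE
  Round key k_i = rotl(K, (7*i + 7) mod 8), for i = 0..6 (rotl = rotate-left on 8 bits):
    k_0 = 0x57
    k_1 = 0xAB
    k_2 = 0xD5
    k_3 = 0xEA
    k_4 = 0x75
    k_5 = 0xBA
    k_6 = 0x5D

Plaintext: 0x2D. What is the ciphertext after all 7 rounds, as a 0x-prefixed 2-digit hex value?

s_0 = plaintext = 0x2D
s_1 = Round(s_0, k_0) = 0x8C
s_2 = Round(s_1, k_1) = 0x9E
s_3 = Round(s_2, k_2) = 0x97
s_4 = Round(s_3, k_3) = 0x88
s_5 = Round(s_4, k_4) = 0x54
s_6 = Round(s_5, k_5) = 0xC2
s_7 = Round(s_6, k_6) = 0x22

0x22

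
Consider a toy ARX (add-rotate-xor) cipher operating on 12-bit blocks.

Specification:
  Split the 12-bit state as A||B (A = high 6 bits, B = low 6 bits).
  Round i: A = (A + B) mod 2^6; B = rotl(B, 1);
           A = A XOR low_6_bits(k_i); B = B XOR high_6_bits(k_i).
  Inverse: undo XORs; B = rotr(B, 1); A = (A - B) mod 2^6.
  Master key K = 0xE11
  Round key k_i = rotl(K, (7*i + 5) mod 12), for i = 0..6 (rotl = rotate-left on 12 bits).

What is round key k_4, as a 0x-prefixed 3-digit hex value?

0x3C2

K = 0xE11
k_0 = rotl(K, (7*0+5) mod 12) = rotl(K, 5) = 0x23C
k_1 = rotl(K, (7*1+5) mod 12) = rotl(K, 0) = 0xE11
k_2 = rotl(K, (7*2+5) mod 12) = rotl(K, 7) = 0x8F0
k_3 = rotl(K, (7*3+5) mod 12) = rotl(K, 2) = 0x847
k_4 = rotl(K, (7*4+5) mod 12) = rotl(K, 9) = 0x3C2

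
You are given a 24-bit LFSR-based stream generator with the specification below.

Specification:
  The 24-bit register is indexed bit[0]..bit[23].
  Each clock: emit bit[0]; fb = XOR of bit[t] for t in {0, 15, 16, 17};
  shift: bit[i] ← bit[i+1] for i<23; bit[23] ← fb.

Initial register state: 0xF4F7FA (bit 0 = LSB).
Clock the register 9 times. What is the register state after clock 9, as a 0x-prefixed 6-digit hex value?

0x8EFA7B

reg_0 = 0xF4F7FA
clock 1: out=0, reg = 0xFA7BFD
clock 2: out=1, reg = 0x7D3DFE
clock 3: out=0, reg = 0xBE9EFF
clock 4: out=1, reg = 0xDF4F7F
clock 5: out=1, reg = 0xEFA7BF
clock 6: out=1, reg = 0x77D3DF
clock 7: out=1, reg = 0x3BE9EF
clock 8: out=1, reg = 0x1DF4F7
clock 9: out=1, reg = 0x8EFA7B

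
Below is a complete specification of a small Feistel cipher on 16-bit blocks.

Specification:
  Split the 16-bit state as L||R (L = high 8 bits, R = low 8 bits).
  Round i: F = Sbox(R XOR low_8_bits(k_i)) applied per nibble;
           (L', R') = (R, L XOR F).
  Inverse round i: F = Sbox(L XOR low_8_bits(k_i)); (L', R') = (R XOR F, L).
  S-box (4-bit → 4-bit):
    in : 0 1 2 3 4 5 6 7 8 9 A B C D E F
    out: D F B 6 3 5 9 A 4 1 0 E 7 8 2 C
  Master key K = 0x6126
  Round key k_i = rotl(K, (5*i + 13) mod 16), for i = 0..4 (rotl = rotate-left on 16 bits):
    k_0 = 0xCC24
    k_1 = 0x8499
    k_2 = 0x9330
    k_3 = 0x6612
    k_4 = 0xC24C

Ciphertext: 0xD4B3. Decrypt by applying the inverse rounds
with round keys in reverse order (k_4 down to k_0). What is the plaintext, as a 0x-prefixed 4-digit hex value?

0x181E

s_0 = ciphertext = 0xD4B3
s_1 = InvRound(s_0, k_4) = 0xA7D4
s_2 = InvRound(s_1, k_3) = 0x31A7
s_3 = InvRound(s_2, k_2) = 0x7831
s_4 = InvRound(s_3, k_1) = 0x1E78
s_5 = InvRound(s_4, k_0) = 0x181E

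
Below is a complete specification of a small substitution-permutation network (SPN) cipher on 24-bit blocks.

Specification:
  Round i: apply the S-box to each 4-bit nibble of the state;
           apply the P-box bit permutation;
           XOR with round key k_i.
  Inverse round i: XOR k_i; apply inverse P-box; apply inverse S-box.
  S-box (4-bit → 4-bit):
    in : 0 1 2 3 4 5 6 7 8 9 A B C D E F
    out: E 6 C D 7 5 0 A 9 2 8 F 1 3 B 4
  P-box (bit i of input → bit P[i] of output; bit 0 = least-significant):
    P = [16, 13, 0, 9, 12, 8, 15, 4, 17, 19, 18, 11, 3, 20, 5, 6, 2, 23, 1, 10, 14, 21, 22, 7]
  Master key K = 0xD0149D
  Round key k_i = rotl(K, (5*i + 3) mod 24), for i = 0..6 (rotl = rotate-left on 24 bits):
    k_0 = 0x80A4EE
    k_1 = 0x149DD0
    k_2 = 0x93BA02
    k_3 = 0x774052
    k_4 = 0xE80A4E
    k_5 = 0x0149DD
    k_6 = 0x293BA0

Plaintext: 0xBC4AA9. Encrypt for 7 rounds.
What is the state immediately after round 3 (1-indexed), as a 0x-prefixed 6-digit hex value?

0xACC163

s_0 = plaintext = 0xBC4AA9
s_1 = Round(s_0, k_0) = 0xF0CC52
s_2 = Round(s_1, k_1) = 0xD60BDB
s_3 = Round(s_2, k_2) = 0xACC163
s_4 = Round(s_3, k_3) = 0x7A42DF
s_5 = Round(s_4, k_4) = 0xDC17E7
s_6 = Round(s_5, k_5) = 0x3932E9
s_7 = Round(s_6, k_6) = 0xED4258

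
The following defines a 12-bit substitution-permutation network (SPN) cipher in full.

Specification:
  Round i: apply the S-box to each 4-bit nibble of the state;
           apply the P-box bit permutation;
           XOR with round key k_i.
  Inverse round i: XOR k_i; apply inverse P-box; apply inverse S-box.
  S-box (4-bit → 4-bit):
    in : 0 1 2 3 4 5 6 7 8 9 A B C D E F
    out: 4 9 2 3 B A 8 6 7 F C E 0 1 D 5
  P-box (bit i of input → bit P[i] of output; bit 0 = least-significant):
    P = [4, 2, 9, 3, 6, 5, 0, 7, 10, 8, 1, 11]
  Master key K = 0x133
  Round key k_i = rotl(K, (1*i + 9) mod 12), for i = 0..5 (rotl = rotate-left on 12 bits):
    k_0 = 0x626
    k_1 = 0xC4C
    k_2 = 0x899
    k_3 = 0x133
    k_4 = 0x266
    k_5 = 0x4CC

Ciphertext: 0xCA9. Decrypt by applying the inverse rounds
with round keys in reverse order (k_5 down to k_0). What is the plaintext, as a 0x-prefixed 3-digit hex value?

0x9AC

s_0 = ciphertext = 0xCA9
s_1 = InvRound(s_0, k_5) = 0x682
s_2 = InvRound(s_1, k_4) = 0xD42
s_3 = InvRound(s_2, k_3) = 0x18D
s_4 = InvRound(s_3, k_2) = 0x5C3
s_5 = InvRound(s_4, k_1) = 0xBA5
s_6 = InvRound(s_5, k_0) = 0x9AC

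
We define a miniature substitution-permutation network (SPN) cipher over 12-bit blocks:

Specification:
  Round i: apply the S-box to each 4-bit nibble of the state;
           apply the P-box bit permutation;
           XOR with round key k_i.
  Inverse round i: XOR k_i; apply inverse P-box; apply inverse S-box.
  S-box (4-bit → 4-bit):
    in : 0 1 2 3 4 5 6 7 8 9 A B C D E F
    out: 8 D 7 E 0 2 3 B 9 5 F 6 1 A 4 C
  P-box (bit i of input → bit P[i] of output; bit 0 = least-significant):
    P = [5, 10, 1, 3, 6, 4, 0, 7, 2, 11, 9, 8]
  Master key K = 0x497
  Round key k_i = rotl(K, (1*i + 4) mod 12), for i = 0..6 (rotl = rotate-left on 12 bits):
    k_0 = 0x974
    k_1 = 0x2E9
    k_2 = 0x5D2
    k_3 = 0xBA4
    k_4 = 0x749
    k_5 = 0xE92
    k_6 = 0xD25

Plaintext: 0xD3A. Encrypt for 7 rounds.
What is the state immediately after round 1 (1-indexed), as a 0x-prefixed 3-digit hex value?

s_0 = plaintext = 0xD3A
s_1 = Round(s_0, k_0) = 0x4CF
s_2 = Round(s_1, k_1) = 0x2A3
s_3 = Round(s_2, k_2) = 0xB0D
s_4 = Round(s_3, k_3) = 0x52C
s_5 = Round(s_4, k_4) = 0xF38
s_6 = Round(s_5, k_5) = 0xD2B
s_7 = Round(s_6, k_6) = 0x076

0x4CF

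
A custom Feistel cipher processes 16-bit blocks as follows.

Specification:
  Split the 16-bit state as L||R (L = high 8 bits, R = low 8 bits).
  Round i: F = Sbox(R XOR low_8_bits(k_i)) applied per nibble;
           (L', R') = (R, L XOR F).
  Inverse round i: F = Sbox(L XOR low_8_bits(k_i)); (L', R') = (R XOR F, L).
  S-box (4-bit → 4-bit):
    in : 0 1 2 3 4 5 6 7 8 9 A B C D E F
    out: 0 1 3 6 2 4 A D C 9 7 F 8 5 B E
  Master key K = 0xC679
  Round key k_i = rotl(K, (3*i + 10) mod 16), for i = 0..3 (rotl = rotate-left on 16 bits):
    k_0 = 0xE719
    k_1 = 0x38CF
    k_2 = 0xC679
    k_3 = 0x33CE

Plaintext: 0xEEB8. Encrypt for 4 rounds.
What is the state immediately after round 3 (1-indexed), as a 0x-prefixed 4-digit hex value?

0xF85E

s_0 = plaintext = 0xEEB8
s_1 = Round(s_0, k_0) = 0xB89F
s_2 = Round(s_1, k_1) = 0x9FF8
s_3 = Round(s_2, k_2) = 0xF85E
s_4 = Round(s_3, k_3) = 0x5E68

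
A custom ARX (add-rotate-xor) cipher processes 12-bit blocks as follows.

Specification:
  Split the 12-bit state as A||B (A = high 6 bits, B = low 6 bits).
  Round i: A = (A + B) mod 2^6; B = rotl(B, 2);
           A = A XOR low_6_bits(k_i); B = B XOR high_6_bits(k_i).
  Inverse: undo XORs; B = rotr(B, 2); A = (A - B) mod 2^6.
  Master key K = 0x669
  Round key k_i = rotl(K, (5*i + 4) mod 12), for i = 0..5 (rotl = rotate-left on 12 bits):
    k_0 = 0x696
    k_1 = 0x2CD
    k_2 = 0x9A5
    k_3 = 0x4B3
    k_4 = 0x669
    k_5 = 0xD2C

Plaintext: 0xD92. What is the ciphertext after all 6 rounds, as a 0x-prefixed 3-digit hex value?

s_0 = plaintext = 0xD92
s_1 = Round(s_0, k_0) = 0x793
s_2 = Round(s_1, k_1) = 0xF06
s_3 = Round(s_2, k_2) = 0x9FE
s_4 = Round(s_3, k_3) = 0x5A9
s_5 = Round(s_4, k_4) = 0x5BF
s_6 = Round(s_5, k_5) = 0xE4B

0xE4B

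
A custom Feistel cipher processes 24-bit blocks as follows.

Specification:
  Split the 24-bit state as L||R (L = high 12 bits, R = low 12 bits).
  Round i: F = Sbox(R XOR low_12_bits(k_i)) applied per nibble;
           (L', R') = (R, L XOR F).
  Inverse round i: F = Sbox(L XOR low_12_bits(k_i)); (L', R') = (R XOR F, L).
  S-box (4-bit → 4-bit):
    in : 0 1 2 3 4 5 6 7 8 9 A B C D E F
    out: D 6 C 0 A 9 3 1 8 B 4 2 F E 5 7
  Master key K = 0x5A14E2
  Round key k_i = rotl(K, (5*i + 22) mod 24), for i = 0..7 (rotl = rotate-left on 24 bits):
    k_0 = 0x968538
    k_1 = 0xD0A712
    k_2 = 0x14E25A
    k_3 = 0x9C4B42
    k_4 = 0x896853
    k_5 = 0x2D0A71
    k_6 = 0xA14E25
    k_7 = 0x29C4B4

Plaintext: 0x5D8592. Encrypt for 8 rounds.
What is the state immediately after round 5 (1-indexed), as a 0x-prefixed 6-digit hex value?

0x70A2A9

s_0 = plaintext = 0x5D8592
s_1 = Round(s_0, k_0) = 0x59289C
s_2 = Round(s_1, k_1) = 0x89C217
s_3 = Round(s_2, k_2) = 0x217532
s_4 = Round(s_3, k_3) = 0x53270A
s_5 = Round(s_4, k_4) = 0x70A2A9
s_6 = Round(s_5, k_5) = 0x2A9FE2
s_7 = Round(s_6, k_6) = 0xFE2458
s_8 = Round(s_7, k_7) = 0x4582BD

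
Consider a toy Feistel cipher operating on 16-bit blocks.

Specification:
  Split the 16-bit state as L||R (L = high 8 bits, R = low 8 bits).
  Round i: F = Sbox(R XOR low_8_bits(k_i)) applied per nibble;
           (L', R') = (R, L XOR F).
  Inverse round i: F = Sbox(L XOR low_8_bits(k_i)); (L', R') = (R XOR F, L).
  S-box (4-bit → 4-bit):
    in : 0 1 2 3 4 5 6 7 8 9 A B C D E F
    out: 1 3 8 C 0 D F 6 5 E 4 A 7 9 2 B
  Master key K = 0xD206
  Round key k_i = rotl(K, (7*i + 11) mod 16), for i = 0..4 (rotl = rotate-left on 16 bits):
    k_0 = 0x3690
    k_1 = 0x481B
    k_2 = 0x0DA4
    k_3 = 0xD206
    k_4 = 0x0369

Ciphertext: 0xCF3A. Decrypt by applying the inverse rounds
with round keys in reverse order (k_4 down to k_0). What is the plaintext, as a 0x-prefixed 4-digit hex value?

0xBCC6

s_0 = ciphertext = 0xCF3A
s_1 = InvRound(s_0, k_4) = 0x75CF
s_2 = InvRound(s_1, k_3) = 0xA375
s_3 = InvRound(s_2, k_2) = 0x63A3
s_4 = InvRound(s_3, k_1) = 0xC663
s_5 = InvRound(s_4, k_0) = 0xBCC6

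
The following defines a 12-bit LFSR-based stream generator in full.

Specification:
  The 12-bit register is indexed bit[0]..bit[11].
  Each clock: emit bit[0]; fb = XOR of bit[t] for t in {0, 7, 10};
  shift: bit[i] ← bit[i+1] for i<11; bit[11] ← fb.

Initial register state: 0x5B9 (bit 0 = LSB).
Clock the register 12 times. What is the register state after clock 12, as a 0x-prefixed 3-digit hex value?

reg_0 = 0x5B9
clock 1: out=1, reg = 0xADC
clock 2: out=0, reg = 0xD6E
clock 3: out=0, reg = 0xEB7
clock 4: out=1, reg = 0xF5B
clock 5: out=1, reg = 0x7AD
clock 6: out=1, reg = 0xBD6
clock 7: out=0, reg = 0xDEB
clock 8: out=1, reg = 0xEF5
clock 9: out=1, reg = 0xF7A
clock 10: out=0, reg = 0xFBD
clock 11: out=1, reg = 0xFDE
clock 12: out=0, reg = 0x7EF

0x7EF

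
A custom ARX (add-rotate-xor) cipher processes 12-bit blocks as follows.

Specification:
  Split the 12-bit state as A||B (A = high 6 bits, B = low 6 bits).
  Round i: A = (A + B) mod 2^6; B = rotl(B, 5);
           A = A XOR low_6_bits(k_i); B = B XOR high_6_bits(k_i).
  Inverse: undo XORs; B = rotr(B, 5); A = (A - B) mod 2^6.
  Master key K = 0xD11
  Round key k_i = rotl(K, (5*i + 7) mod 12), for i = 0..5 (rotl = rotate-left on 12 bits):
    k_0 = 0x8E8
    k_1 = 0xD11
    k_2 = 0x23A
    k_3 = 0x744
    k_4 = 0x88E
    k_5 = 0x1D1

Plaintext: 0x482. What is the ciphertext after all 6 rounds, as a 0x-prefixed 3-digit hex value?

0xD56

s_0 = plaintext = 0x482
s_1 = Round(s_0, k_0) = 0xF22
s_2 = Round(s_1, k_1) = 0x3E5
s_3 = Round(s_2, k_2) = 0x3BA
s_4 = Round(s_3, k_3) = 0x300
s_5 = Round(s_4, k_4) = 0x0A2
s_6 = Round(s_5, k_5) = 0xD56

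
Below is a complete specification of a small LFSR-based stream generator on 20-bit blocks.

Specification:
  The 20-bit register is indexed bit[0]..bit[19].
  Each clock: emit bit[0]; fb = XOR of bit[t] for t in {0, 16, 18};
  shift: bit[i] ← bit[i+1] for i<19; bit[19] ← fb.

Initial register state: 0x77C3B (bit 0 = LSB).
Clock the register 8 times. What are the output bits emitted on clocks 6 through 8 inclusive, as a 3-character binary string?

reg_0 = 0x77C3B
clock 1: out=1, reg = 0xBBE1D
clock 2: out=1, reg = 0x5DF0E
clock 3: out=0, reg = 0x2EF87
clock 4: out=1, reg = 0x977C3
clock 5: out=1, reg = 0x4BBE1
clock 6: out=1, reg = 0x25DF0
clock 7: out=0, reg = 0x12EF8
clock 8: out=0, reg = 0x8977C

100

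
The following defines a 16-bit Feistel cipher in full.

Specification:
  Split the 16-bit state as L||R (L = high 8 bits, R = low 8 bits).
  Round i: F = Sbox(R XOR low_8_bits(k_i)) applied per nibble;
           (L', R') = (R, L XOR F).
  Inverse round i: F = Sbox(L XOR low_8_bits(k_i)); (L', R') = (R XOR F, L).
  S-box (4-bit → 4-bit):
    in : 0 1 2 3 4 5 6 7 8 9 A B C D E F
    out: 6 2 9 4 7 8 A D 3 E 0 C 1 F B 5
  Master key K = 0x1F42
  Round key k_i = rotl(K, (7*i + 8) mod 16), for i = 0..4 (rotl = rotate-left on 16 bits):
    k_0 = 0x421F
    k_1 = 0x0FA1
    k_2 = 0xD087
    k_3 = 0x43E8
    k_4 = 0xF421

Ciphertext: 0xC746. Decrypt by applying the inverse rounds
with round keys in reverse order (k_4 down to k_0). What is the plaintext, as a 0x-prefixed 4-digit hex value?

s_0 = ciphertext = 0xC746
s_1 = InvRound(s_0, k_4) = 0xFCC7
s_2 = InvRound(s_1, k_3) = 0xE0FC
s_3 = InvRound(s_2, k_2) = 0x51E0
s_4 = InvRound(s_3, k_1) = 0xB651
s_5 = InvRound(s_4, k_0) = 0x5FB6

0x5FB6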